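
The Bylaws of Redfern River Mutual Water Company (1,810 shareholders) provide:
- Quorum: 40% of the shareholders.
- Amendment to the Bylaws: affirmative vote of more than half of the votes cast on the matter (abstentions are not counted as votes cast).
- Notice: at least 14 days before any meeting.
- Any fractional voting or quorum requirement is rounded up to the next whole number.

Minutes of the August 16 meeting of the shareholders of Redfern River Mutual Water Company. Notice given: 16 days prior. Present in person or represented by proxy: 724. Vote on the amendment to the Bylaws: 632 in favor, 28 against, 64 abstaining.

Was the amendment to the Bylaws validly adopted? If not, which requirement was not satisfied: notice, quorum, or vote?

Notice: 16 days given; 14 required. Satisfied.
Quorum: 40% of 1,810 = 724; 724 present. Satisfied.
Vote: requires a majority of the votes cast (724 − 64 abstaining = 660); a majority of 660 is 331, so 331 needed; 632 in favor. Satisfied.

Valid — all requirements satisfied.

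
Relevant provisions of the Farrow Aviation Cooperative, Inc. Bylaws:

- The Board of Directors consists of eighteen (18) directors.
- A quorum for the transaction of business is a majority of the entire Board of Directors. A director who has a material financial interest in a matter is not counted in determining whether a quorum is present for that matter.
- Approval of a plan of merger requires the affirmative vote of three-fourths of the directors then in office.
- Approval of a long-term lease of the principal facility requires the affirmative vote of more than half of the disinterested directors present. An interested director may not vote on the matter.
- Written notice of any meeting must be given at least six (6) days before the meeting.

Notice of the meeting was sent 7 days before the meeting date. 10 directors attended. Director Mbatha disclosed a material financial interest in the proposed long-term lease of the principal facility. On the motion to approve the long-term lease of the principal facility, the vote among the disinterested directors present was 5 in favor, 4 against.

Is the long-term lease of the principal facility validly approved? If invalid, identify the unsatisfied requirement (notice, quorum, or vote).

Notice: 7 days given; 6 required (7 ≥ 6). Satisfied.
Quorum: 10 present, but the 1 interested director does not count, leaving 9. Quorum is 10. Not satisfied.
Vote: the long-term lease of the principal facility requires a majority of the disinterested directors present (10 − 1 = 9). A majority of 9 is 5, so 5 affirmative votes are needed; 5 voted in favor. Satisfied. (Moot — without a quorum no business can be validly transacted.)

Invalid — quorum requirement not satisfied.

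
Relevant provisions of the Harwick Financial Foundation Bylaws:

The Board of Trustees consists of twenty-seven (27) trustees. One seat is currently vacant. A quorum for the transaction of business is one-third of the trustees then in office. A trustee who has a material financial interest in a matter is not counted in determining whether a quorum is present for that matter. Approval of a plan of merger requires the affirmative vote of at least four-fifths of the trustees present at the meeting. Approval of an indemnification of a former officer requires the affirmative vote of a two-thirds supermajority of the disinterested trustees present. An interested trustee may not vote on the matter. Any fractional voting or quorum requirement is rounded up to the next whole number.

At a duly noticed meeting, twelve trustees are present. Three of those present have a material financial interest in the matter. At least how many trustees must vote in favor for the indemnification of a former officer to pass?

The indemnification of a former officer requires two-thirds of the disinterested trustees present (12 − 3 = 9).
2/3 of 9 = 6.

6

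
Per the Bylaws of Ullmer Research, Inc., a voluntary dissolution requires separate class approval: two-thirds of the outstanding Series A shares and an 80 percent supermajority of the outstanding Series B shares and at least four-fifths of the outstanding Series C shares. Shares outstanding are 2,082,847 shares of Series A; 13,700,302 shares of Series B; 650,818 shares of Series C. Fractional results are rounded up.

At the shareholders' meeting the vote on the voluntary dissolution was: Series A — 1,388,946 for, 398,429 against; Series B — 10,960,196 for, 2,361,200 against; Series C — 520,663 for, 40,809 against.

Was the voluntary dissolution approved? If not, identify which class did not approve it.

Not approved — the Series B shares did not give the required vote.

Series A: 2/3 of 2082847 = 1388564.67, rounded up to 1388565; 1,388,565 required, 1,388,946 in favor — approved.
Series B: 4/5 of 13700302 = 10960241.60, rounded up to 10960242; 10,960,242 required, 10,960,196 in favor — not approved.
Series C: 4/5 of 650818 = 520654.40, rounded up to 520655; 520,655 required, 520,663 in favor — approved.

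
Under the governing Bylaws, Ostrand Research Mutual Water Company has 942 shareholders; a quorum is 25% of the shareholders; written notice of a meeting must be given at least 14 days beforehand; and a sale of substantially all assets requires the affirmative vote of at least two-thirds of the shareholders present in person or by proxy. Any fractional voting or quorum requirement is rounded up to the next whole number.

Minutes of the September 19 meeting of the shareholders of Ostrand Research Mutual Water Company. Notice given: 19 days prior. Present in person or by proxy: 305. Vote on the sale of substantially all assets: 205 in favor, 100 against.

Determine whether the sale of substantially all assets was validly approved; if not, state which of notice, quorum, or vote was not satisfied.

Notice: 19 days given; 14 required. Satisfied.
Quorum: 25% of 942 = 235.50, rounded up to 236; 305 present. Satisfied.
Vote: requires two-thirds of those present (305); 2/3 of 305 = 203.33, rounded up to 204, so 204 needed; 205 in favor. Satisfied.

Valid — all requirements satisfied.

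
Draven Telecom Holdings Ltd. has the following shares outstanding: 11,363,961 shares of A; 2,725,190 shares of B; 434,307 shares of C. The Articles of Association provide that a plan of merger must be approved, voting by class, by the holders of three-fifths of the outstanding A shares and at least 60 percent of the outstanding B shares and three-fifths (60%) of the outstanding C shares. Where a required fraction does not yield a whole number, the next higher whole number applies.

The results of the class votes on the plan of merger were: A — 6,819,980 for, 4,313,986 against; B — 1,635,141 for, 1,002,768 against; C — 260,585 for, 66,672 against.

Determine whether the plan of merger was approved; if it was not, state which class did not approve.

A: 3/5 of 11363961 = 6818376.60, rounded up to 6818377; 6,818,377 required, 6,819,980 in favor — approved.
B: 3/5 of 2725190 = 1635114; 1,635,114 required, 1,635,141 in favor — approved.
C: 3/5 of 434307 = 260584.20, rounded up to 260585; 260,585 required, 260,585 in favor — approved.

Approved — every class gave the required vote.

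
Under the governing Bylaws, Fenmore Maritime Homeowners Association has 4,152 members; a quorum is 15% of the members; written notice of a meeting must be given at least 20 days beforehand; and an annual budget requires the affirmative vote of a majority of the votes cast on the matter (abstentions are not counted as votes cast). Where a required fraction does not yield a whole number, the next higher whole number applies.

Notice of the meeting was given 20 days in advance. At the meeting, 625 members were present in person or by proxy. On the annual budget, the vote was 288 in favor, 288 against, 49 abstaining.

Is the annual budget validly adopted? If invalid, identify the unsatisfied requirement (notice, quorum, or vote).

Notice: 20 days given; 20 required. Satisfied.
Quorum: 15% of 4,152 = 622.80, rounded up to 623; 625 present. Satisfied.
Vote: requires a majority of the votes cast (625 − 49 abstaining = 576); a majority of 576 is 289, so 289 needed; 288 in favor. Not satisfied.

Invalid — vote requirement not satisfied.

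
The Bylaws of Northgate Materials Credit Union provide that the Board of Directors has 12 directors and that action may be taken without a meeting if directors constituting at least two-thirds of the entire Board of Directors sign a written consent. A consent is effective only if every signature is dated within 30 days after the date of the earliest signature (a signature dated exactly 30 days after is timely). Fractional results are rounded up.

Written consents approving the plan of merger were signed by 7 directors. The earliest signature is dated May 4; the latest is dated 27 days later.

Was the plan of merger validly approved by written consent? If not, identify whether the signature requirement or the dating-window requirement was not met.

Not effective — insufficient signatures.

Signatures required: at least two-thirds of 12 — 2/3 of 12 = 8, so 8 needed; 7 signed. Insufficient.
Dating window: the latest signature is 27 days after the earliest; the limit is 30 days. Within the window.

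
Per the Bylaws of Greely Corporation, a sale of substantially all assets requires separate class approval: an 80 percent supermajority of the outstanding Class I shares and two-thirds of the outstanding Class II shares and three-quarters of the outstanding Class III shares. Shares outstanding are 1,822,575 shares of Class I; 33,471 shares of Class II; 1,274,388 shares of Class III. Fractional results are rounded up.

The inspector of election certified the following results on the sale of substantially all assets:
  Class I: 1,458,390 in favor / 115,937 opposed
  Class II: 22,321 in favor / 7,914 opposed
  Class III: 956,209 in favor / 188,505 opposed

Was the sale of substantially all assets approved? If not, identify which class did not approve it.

Class I: 4/5 of 1822575 = 1458060; 1,458,060 required, 1,458,390 in favor — approved.
Class II: 2/3 of 33471 = 22314; 22,314 required, 22,321 in favor — approved.
Class III: 3/4 of 1274388 = 955791; 955,791 required, 956,209 in favor — approved.

Approved — every class gave the required vote.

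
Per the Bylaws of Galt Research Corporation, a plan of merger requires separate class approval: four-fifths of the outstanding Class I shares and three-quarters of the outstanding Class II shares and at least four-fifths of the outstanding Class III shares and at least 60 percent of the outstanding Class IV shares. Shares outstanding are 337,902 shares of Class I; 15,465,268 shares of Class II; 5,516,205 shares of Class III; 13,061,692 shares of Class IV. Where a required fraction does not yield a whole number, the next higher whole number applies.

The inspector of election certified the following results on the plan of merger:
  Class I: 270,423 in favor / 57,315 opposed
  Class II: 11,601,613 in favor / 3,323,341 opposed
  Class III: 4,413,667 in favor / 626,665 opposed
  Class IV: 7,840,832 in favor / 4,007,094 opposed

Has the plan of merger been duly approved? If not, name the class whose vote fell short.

Class I: 4/5 of 337902 = 270321.60, rounded up to 270322; 270,322 required, 270,423 in favor — approved.
Class II: 3/4 of 15465268 = 11598951; 11,598,951 required, 11,601,613 in favor — approved.
Class III: 4/5 of 5516205 = 4412964; 4,412,964 required, 4,413,667 in favor — approved.
Class IV: 3/5 of 13061692 = 7837015.20, rounded up to 7837016; 7,837,016 required, 7,840,832 in favor — approved.

Approved — every class gave the required vote.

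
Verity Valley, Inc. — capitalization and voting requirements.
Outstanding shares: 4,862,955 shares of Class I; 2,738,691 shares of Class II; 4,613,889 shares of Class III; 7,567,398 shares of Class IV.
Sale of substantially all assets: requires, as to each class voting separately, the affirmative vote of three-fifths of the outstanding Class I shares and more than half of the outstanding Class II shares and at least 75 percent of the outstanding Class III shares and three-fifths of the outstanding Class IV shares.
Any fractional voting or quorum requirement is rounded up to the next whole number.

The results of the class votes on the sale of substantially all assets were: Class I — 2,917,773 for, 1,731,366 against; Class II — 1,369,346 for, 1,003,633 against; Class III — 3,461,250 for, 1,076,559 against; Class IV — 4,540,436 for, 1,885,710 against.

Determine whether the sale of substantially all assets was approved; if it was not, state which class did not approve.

Not approved — the Class IV shares did not give the required vote.

Class I: 3/5 of 4862955 = 2917773; 2,917,773 required, 2,917,773 in favor — approved.
Class II: a majority of 2738691 is 1369346; 1,369,346 required, 1,369,346 in favor — approved.
Class III: 3/4 of 4613889 = 3460416.75, rounded up to 3460417; 3,460,417 required, 3,461,250 in favor — approved.
Class IV: 3/5 of 7567398 = 4540438.80, rounded up to 4540439; 4,540,439 required, 4,540,436 in favor — not approved.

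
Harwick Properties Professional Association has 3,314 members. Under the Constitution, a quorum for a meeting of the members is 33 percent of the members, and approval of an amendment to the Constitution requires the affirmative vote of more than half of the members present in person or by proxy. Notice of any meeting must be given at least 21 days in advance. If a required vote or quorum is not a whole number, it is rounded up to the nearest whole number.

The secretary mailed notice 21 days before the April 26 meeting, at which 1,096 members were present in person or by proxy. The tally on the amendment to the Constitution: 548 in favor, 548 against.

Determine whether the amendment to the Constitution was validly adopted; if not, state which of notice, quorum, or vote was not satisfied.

Notice: 21 days given; 21 required. Satisfied.
Quorum: 33% of 3,314 = 1,093.62, rounded up to 1,094; 1,096 present. Satisfied.
Vote: requires a majority of those present (1,096); a majority of 1096 is 549, so 549 needed; 548 in favor. Not satisfied.

Invalid — vote requirement not satisfied.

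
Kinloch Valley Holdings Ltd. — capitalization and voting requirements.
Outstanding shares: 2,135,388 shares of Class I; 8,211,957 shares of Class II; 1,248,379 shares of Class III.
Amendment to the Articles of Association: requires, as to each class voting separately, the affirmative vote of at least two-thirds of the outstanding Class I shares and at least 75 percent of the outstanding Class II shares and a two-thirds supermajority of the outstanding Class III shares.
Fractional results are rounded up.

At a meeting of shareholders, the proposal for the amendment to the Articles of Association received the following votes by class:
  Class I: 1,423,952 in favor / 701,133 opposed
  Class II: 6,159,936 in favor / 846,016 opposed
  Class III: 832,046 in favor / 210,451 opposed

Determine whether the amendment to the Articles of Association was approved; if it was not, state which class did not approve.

Class I: 2/3 of 2135388 = 1423592; 1,423,592 required, 1,423,952 in favor — approved.
Class II: 3/4 of 8211957 = 6158967.75, rounded up to 6158968; 6,158,968 required, 6,159,936 in favor — approved.
Class III: 2/3 of 1248379 = 832252.67, rounded up to 832253; 832,253 required, 832,046 in favor — not approved.

Not approved — the Class III shares did not give the required vote.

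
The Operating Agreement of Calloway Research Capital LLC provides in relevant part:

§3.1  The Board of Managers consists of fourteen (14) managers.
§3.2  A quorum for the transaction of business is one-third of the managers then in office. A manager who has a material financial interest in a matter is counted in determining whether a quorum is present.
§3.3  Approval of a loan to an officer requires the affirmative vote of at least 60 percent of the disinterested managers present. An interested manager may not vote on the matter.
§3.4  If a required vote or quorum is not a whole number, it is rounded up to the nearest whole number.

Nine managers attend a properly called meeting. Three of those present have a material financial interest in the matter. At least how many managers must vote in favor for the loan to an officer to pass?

4

The loan to an officer requires three-fifths of the disinterested managers present (9 − 3 = 6).
3/5 of 6 = 3.60, rounded up to 4.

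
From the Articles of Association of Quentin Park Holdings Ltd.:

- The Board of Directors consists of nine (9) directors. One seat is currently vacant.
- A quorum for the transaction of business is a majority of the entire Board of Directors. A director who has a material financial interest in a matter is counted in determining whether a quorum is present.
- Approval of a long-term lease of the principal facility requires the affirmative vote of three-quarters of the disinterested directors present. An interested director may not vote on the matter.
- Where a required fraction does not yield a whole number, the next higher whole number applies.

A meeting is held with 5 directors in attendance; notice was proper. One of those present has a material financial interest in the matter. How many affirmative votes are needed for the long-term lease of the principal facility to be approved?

3

The long-term lease of the principal facility requires three-fourths of the disinterested directors present (5 − 1 = 4).
3/4 of 4 = 3.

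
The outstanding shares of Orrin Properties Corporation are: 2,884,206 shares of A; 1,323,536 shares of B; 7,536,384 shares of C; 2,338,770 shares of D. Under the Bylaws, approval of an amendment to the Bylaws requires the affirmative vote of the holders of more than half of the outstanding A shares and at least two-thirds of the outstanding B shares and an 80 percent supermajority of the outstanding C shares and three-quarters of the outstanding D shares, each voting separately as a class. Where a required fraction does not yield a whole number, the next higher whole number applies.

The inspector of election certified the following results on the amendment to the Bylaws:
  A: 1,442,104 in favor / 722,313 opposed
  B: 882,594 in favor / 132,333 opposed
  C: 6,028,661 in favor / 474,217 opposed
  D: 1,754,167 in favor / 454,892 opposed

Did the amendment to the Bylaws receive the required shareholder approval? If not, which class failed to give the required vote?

Not approved — the C shares did not give the required vote.

A: a majority of 2884206 is 1442104; 1,442,104 required, 1,442,104 in favor — approved.
B: 2/3 of 1323536 = 882357.33, rounded up to 882358; 882,358 required, 882,594 in favor — approved.
C: 4/5 of 7536384 = 6029107.20, rounded up to 6029108; 6,029,108 required, 6,028,661 in favor — not approved.
D: 3/4 of 2338770 = 1754077.50, rounded up to 1754078; 1,754,078 required, 1,754,167 in favor — approved.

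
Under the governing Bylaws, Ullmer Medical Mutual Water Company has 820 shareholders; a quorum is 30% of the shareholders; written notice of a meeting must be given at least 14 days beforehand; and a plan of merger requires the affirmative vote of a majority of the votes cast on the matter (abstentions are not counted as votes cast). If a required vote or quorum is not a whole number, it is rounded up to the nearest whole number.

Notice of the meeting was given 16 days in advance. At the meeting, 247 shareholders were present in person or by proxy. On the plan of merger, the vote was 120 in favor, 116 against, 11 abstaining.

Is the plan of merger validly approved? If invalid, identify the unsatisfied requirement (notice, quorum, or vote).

Valid — all requirements satisfied.

Notice: 16 days given; 14 required. Satisfied.
Quorum: 30% of 820 = 246; 247 present. Satisfied.
Vote: requires a majority of the votes cast (247 − 11 abstaining = 236); a majority of 236 is 119, so 119 needed; 120 in favor. Satisfied.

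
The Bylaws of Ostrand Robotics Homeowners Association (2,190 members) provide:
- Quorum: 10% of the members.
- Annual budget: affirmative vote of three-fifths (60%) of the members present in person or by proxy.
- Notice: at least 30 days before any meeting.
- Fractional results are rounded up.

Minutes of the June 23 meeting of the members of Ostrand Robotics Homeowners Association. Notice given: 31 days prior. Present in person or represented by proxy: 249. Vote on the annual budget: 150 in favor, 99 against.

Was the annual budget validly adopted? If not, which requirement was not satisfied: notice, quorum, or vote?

Notice: 31 days given; 30 required. Satisfied.
Quorum: 10% of 2,190 = 219; 249 present. Satisfied.
Vote: requires three-fifths of those present (249); 3/5 of 249 = 149.40, rounded up to 150, so 150 needed; 150 in favor. Satisfied.

Valid — all requirements satisfied.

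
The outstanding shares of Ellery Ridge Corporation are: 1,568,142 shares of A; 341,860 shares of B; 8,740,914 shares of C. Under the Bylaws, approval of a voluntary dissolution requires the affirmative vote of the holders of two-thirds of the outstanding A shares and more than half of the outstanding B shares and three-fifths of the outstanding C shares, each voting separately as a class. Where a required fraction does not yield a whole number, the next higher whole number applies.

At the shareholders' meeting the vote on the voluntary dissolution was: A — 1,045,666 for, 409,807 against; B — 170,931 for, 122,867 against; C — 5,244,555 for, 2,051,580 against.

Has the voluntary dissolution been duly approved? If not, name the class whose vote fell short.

Approved — every class gave the required vote.

A: 2/3 of 1568142 = 1045428; 1,045,428 required, 1,045,666 in favor — approved.
B: a majority of 341860 is 170931; 170,931 required, 170,931 in favor — approved.
C: 3/5 of 8740914 = 5244548.40, rounded up to 5244549; 5,244,549 required, 5,244,555 in favor — approved.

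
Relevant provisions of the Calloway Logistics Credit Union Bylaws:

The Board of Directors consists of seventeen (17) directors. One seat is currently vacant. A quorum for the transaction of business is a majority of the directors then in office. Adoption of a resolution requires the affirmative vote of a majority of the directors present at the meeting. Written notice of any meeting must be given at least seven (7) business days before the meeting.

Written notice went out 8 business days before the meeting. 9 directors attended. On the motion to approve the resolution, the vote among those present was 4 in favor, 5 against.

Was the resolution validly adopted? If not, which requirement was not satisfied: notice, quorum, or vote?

Notice: 8 business days given; 7 required (8 ≥ 7). Satisfied.
Quorum: 9 present; quorum is 9. Satisfied.
Vote: the resolution requires a majority of the directors present (9). A majority of 9 is 5, so 5 affirmative votes are needed; 4 voted in favor. Not satisfied.

Invalid — vote requirement not satisfied.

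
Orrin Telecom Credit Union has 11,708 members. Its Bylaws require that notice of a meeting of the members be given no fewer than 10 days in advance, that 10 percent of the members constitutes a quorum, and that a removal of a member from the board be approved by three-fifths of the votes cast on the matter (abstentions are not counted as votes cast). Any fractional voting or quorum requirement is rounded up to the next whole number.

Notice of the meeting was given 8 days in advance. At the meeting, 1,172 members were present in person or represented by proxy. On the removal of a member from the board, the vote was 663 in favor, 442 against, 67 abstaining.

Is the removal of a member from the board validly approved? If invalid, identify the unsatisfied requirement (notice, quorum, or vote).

Invalid — notice requirement not satisfied.

Notice: 8 days given; 10 required. Not satisfied.
Quorum: 10% of 11,708 = 1,170.80, rounded up to 1,171; 1,172 present. Satisfied.
Vote: requires three-fifths of the votes cast (1,172 − 67 abstaining = 1,105); 3/5 of 1105 = 663, so 663 needed; 663 in favor. Satisfied.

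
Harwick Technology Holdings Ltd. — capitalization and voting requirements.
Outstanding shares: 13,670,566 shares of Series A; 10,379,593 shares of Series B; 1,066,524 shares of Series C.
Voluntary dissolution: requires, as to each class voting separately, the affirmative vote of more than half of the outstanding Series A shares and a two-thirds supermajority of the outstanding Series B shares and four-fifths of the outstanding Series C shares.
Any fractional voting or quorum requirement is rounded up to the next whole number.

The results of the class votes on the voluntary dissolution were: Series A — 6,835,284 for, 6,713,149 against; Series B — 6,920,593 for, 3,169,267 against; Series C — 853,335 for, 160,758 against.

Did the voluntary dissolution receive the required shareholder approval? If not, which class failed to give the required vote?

Series A: a majority of 13670566 is 6835284; 6,835,284 required, 6,835,284 in favor — approved.
Series B: 2/3 of 10379593 = 6919728.67, rounded up to 6919729; 6,919,729 required, 6,920,593 in favor — approved.
Series C: 4/5 of 1066524 = 853219.20, rounded up to 853220; 853,220 required, 853,335 in favor — approved.

Approved — every class gave the required vote.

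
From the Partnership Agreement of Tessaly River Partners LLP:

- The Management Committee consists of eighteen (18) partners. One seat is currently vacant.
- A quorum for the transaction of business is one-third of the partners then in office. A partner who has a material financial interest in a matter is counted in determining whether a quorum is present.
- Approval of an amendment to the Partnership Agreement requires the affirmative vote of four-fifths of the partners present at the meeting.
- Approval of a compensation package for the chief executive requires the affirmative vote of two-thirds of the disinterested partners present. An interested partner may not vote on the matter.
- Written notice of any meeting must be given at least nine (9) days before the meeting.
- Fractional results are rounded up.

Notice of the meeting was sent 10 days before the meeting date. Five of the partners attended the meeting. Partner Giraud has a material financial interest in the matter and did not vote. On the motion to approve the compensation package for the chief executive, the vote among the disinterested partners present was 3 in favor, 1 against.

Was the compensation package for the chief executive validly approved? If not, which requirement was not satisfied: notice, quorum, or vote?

Notice: 10 days given; 9 required (10 ≥ 9). Satisfied.
Quorum: 5 present (interested partners count toward quorum); quorum is 6. Not satisfied.
Vote: the compensation package for the chief executive requires two-thirds of the disinterested partners present (5 − 1 = 4). 2/3 of 4 = 2.67, rounded up to 3, so 3 affirmative votes are needed; 3 voted in favor. Satisfied. (Moot — without a quorum no business can be validly transacted.)

Invalid — quorum requirement not satisfied.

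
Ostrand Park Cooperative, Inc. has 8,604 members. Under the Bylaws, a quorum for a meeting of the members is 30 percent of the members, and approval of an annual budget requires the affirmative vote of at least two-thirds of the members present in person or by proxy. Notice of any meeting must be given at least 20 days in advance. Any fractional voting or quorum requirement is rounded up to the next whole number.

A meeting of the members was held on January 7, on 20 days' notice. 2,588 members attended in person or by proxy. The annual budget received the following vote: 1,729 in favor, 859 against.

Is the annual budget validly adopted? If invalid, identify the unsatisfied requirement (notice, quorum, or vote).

Valid — all requirements satisfied.

Notice: 20 days given; 20 required. Satisfied.
Quorum: 30% of 8,604 = 2,581.20, rounded up to 2,582; 2,588 present. Satisfied.
Vote: requires two-thirds of those present (2,588); 2/3 of 2588 = 1725.33, rounded up to 1726, so 1,726 needed; 1,729 in favor. Satisfied.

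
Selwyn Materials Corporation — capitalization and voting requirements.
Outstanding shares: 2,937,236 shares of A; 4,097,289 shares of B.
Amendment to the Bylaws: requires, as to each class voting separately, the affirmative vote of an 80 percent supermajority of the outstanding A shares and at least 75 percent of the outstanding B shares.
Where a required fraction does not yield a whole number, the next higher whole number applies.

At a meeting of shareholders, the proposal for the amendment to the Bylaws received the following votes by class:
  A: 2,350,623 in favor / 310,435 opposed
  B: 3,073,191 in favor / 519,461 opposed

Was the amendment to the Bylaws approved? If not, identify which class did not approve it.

Approved — every class gave the required vote.

A: 4/5 of 2937236 = 2349788.80, rounded up to 2349789; 2,349,789 required, 2,350,623 in favor — approved.
B: 3/4 of 4097289 = 3072966.75, rounded up to 3072967; 3,072,967 required, 3,073,191 in favor — approved.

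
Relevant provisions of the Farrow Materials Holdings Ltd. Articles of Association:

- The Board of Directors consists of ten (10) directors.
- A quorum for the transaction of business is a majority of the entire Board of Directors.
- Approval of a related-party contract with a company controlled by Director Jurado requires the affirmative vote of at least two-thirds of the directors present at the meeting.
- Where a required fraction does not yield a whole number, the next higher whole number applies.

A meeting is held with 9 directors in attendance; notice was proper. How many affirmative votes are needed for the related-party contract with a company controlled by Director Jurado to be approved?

The related-party contract with a company controlled by Director Jurado requires two-thirds of the directors present (9).
2/3 of 9 = 6.

6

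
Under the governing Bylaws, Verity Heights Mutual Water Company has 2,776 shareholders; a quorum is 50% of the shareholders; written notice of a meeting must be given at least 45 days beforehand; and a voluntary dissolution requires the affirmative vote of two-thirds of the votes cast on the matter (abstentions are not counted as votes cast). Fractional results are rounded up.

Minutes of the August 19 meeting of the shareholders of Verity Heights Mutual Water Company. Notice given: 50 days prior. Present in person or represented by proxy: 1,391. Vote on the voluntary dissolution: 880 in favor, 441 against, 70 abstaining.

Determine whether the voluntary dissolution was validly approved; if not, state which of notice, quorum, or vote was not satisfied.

Notice: 50 days given; 45 required. Satisfied.
Quorum: 50% of 2,776 = 1,388; 1,391 present. Satisfied.
Vote: requires two-thirds of the votes cast (1,391 − 70 abstaining = 1,321); 2/3 of 1321 = 880.67, rounded up to 881, so 881 needed; 880 in favor. Not satisfied.

Invalid — vote requirement not satisfied.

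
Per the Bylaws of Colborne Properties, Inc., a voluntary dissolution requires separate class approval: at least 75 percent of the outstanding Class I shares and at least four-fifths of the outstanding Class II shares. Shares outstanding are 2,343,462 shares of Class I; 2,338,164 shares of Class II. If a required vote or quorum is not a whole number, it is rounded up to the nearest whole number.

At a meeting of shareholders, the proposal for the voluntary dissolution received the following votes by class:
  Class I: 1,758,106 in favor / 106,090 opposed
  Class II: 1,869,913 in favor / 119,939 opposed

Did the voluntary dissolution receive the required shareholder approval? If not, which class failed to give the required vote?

Not approved — the Class II shares did not give the required vote.

Class I: 3/4 of 2343462 = 1757596.50, rounded up to 1757597; 1,757,597 required, 1,758,106 in favor — approved.
Class II: 4/5 of 2338164 = 1870531.20, rounded up to 1870532; 1,870,532 required, 1,869,913 in favor — not approved.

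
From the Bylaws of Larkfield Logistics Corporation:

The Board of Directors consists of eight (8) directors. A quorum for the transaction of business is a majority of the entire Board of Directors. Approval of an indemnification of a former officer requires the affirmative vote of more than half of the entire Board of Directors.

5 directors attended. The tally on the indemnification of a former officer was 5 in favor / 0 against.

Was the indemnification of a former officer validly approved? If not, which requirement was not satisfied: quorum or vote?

Quorum: 5 present; quorum is 5. Satisfied.
Vote: the indemnification of a former officer requires a majority of the entire Board of Directors (8). A majority of 8 is 5, so 5 affirmative votes are needed; 5 voted in favor. Satisfied.

Valid — all requirements satisfied.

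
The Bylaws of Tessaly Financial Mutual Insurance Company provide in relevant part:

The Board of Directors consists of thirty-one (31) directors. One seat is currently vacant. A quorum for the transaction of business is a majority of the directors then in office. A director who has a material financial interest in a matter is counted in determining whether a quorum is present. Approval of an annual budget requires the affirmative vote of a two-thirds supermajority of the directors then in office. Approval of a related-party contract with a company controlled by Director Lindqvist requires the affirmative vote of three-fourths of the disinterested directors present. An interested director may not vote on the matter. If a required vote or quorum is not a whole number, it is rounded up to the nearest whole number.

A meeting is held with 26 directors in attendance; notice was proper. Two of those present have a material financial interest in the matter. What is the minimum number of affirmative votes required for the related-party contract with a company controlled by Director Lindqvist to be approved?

18

The related-party contract with a company controlled by Director Lindqvist requires three-fourths of the disinterested directors present (26 − 2 = 24).
3/4 of 24 = 18.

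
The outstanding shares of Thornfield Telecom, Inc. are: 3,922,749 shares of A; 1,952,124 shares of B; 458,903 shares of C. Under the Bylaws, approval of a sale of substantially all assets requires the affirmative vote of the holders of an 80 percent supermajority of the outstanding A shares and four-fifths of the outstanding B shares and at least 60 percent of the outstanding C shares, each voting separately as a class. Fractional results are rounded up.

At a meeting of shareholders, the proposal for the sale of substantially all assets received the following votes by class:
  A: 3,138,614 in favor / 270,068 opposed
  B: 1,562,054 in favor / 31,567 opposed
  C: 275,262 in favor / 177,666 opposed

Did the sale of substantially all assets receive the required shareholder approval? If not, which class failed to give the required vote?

Not approved — the C shares did not give the required vote.

A: 4/5 of 3922749 = 3138199.20, rounded up to 3138200; 3,138,200 required, 3,138,614 in favor — approved.
B: 4/5 of 1952124 = 1561699.20, rounded up to 1561700; 1,561,700 required, 1,562,054 in favor — approved.
C: 3/5 of 458903 = 275341.80, rounded up to 275342; 275,342 required, 275,262 in favor — not approved.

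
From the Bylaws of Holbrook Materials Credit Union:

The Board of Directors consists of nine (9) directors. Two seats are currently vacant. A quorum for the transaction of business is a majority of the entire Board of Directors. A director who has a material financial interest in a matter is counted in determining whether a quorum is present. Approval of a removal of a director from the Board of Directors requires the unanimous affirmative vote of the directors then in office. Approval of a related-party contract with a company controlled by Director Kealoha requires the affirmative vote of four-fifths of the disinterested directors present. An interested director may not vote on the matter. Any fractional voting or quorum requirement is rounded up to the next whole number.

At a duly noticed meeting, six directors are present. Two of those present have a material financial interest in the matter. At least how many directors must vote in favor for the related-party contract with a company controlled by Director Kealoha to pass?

The related-party contract with a company controlled by Director Kealoha requires four-fifths of the disinterested directors present (6 − 2 = 4).
4/5 of 4 = 3.20, rounded up to 4.

4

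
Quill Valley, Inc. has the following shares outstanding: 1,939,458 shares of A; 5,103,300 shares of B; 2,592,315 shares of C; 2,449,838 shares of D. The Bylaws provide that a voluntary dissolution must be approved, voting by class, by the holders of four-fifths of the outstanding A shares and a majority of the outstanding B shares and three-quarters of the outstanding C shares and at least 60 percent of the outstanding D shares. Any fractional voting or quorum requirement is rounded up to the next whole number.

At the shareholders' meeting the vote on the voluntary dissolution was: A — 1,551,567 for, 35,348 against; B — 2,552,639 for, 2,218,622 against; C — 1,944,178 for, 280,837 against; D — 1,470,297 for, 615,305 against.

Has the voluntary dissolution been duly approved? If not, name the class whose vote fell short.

Not approved — the C shares did not give the required vote.

A: 4/5 of 1939458 = 1551566.40, rounded up to 1551567; 1,551,567 required, 1,551,567 in favor — approved.
B: a majority of 5103300 is 2551651; 2,551,651 required, 2,552,639 in favor — approved.
C: 3/4 of 2592315 = 1944236.25, rounded up to 1944237; 1,944,237 required, 1,944,178 in favor — not approved.
D: 3/5 of 2449838 = 1469902.80, rounded up to 1469903; 1,469,903 required, 1,470,297 in favor — approved.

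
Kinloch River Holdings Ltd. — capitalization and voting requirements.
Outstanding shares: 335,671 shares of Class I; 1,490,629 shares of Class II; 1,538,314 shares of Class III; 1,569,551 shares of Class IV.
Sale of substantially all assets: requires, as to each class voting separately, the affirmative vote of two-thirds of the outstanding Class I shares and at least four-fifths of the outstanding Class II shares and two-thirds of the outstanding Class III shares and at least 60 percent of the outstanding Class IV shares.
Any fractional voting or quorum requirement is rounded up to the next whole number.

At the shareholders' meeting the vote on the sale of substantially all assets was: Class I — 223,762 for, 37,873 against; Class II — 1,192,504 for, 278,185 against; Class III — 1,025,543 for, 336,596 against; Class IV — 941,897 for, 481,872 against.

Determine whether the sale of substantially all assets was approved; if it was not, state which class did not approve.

Not approved — the Class I shares did not give the required vote.

Class I: 2/3 of 335671 = 223780.67, rounded up to 223781; 223,781 required, 223,762 in favor — not approved.
Class II: 4/5 of 1490629 = 1192503.20, rounded up to 1192504; 1,192,504 required, 1,192,504 in favor — approved.
Class III: 2/3 of 1538314 = 1025542.67, rounded up to 1025543; 1,025,543 required, 1,025,543 in favor — approved.
Class IV: 3/5 of 1569551 = 941730.60, rounded up to 941731; 941,731 required, 941,897 in favor — approved.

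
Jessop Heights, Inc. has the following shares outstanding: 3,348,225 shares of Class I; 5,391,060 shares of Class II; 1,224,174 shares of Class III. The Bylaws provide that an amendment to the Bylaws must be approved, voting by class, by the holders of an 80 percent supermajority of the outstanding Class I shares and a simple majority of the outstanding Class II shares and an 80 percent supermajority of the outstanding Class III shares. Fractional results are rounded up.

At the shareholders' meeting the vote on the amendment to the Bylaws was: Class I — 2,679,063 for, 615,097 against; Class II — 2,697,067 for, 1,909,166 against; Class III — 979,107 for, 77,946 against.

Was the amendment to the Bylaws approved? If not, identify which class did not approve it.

Class I: 4/5 of 3348225 = 2678580; 2,678,580 required, 2,679,063 in favor — approved.
Class II: a majority of 5391060 is 2695531; 2,695,531 required, 2,697,067 in favor — approved.
Class III: 4/5 of 1224174 = 979339.20, rounded up to 979340; 979,340 required, 979,107 in favor — not approved.

Not approved — the Class III shares did not give the required vote.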